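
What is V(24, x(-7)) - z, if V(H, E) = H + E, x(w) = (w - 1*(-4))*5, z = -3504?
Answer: 3513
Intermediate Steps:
x(w) = 20 + 5*w (x(w) = (w + 4)*5 = (4 + w)*5 = 20 + 5*w)
V(H, E) = E + H
V(24, x(-7)) - z = ((20 + 5*(-7)) + 24) - 1*(-3504) = ((20 - 35) + 24) + 3504 = (-15 + 24) + 3504 = 9 + 3504 = 3513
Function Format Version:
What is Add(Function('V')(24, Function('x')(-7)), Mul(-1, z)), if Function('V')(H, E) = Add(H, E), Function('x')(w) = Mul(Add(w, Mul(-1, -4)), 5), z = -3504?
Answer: 3513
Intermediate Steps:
Function('x')(w) = Add(20, Mul(5, w)) (Function('x')(w) = Mul(Add(w, 4), 5) = Mul(Add(4, w), 5) = Add(20, Mul(5, w)))
Function('V')(H, E) = Add(E, H)
Add(Function('V')(24, Function('x')(-7)), Mul(-1, z)) = Add(Add(Add(20, Mul(5, -7)), 24), Mul(-1, -3504)) = Add(Add(Add(20, -35), 24), 3504) = Add(Add(-15, 24), 3504) = Add(9, 3504) = 3513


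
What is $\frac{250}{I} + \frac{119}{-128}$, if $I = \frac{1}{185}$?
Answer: $\frac{5919881}{128} \approx 46249.0$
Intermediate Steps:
$I = \frac{1}{185} \approx 0.0054054$
$\frac{250}{I} + \frac{119}{-128} = 250 \frac{1}{\frac{1}{185}} + \frac{119}{-128} = 250 \cdot 185 + 119 \left(- \frac{1}{128}\right) = 46250 - \frac{119}{128} = \frac{5919881}{128}$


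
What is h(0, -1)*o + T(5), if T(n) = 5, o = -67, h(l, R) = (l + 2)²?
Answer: -263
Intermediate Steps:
h(l, R) = (2 + l)²
h(0, -1)*o + T(5) = (2 + 0)²*(-67) + 5 = 2²*(-67) + 5 = 4*(-67) + 5 = -268 + 5 = -263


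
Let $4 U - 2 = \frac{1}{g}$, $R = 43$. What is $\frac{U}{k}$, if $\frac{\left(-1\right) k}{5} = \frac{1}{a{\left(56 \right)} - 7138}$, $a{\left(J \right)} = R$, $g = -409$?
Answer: $\frac{1159323}{1636} \approx 708.63$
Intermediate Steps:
$a{\left(J \right)} = 43$
$k = \frac{1}{1419}$ ($k = - \frac{5}{43 - 7138} = - \frac{5}{-7095} = \left(-5\right) \left(- \frac{1}{7095}\right) = \frac{1}{1419} \approx 0.00070472$)
$U = \frac{817}{1636}$ ($U = \frac{1}{2} + \frac{1}{4 \left(-409\right)} = \frac{1}{2} + \frac{1}{4} \left(- \frac{1}{409}\right) = \frac{1}{2} - \frac{1}{1636} = \frac{817}{1636} \approx 0.49939$)
$\frac{U}{k} = \frac{817 \frac{1}{\frac{1}{1419}}}{1636} = \frac{817}{1636} \cdot 1419 = \frac{1159323}{1636}$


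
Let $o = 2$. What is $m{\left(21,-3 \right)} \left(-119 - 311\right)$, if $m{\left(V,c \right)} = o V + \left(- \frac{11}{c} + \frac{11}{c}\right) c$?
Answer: $-18060$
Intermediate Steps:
$m{\left(V,c \right)} = 2 V$ ($m{\left(V,c \right)} = 2 V + \left(- \frac{11}{c} + \frac{11}{c}\right) c = 2 V + 0 c = 2 V + 0 = 2 V$)
$m{\left(21,-3 \right)} \left(-119 - 311\right) = 2 \cdot 21 \left(-119 - 311\right) = 42 \left(-430\right) = -18060$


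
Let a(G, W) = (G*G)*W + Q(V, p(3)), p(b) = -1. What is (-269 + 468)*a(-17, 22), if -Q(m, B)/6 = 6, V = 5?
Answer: 1258078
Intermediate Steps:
Q(m, B) = -36 (Q(m, B) = -6*6 = -36)
a(G, W) = -36 + W*G² (a(G, W) = (G*G)*W - 36 = G²*W - 36 = W*G² - 36 = -36 + W*G²)
(-269 + 468)*a(-17, 22) = (-269 + 468)*(-36 + 22*(-17)²) = 199*(-36 + 22*289) = 199*(-36 + 6358) = 199*6322 = 1258078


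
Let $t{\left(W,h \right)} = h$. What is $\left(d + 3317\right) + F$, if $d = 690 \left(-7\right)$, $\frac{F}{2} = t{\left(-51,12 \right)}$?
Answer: $-1489$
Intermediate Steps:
$F = 24$ ($F = 2 \cdot 12 = 24$)
$d = -4830$
$\left(d + 3317\right) + F = \left(-4830 + 3317\right) + 24 = -1513 + 24 = -1489$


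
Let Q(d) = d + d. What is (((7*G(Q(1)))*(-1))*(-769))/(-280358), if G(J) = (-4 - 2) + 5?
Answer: 5383/280358 ≈ 0.019200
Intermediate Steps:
Q(d) = 2*d
G(J) = -1 (G(J) = -6 + 5 = -1)
(((7*G(Q(1)))*(-1))*(-769))/(-280358) = (((7*(-1))*(-1))*(-769))/(-280358) = (-7*(-1)*(-769))*(-1/280358) = (7*(-769))*(-1/280358) = -5383*(-1/280358) = 5383/280358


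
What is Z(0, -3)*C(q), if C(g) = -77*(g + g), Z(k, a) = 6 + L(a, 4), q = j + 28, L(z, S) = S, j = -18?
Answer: -15400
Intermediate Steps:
q = 10 (q = -18 + 28 = 10)
Z(k, a) = 10 (Z(k, a) = 6 + 4 = 10)
C(g) = -154*g
Z(0, -3)*C(q) = 10*(-154*10) = 10*(-1540) = -15400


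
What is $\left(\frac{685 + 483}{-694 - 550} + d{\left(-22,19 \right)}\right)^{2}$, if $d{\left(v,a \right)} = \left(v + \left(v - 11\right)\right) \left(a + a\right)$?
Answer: $\frac{422866679524}{96721} \approx 4.372 \cdot 10^{6}$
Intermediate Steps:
$d{\left(v,a \right)} = 2 a \left(-11 + 2 v\right)$ ($d{\left(v,a \right)} = \left(v + \left(-11 + v\right)\right) 2 a = \left(-11 + 2 v\right) 2 a = 2 a \left(-11 + 2 v\right)$)
$\left(\frac{685 + 483}{-694 - 550} + d{\left(-22,19 \right)}\right)^{2} = \left(\frac{685 + 483}{-694 - 550} + 2 \cdot 19 \left(-11 + 2 \left(-22\right)\right)\right)^{2} = \left(\frac{1168}{-1244} + 2 \cdot 19 \left(-11 - 44\right)\right)^{2} = \left(1168 \left(- \frac{1}{1244}\right) + 2 \cdot 19 \left(-55\right)\right)^{2} = \left(- \frac{292}{311} - 2090\right)^{2} = \left(- \frac{650282}{311}\right)^{2} = \frac{422866679524}{96721}$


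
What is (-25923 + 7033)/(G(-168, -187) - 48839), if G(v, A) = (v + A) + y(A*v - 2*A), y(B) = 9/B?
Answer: 600513100/1563877251 ≈ 0.38399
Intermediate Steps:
G(v, A) = A + v + 9/(-2*A + A*v) (G(v, A) = (v + A) + 9/(A*v - 2*A) = (A + v) + 9/(-2*A + A*v) = A + v + 9/(-2*A + A*v))
(-25923 + 7033)/(G(-168, -187) - 48839) = (-25923 + 7033)/((9 - 187*(-2 - 168)*(-187 - 168))/((-187)*(-2 - 168)) - 48839) = -18890/(-1/187*(9 - 187*(-170)*(-355))/(-170) - 48839) = -18890/(-1/187*(-1/170)*(9 - 11285450) - 48839) = -18890/(-1/187*(-1/170)*(-11285441) - 48839) = -18890/(-11285441/31790 - 48839) = -18890/(-1563877251/31790) = -18890*(-31790/1563877251) = 600513100/1563877251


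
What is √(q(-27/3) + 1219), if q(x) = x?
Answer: 11*√10 ≈ 34.785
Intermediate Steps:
√(q(-27/3) + 1219) = √(-27/3 + 1219) = √(-27*⅓ + 1219) = √(-9 + 1219) = √1210 = 11*√10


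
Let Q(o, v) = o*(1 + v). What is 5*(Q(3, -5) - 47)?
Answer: -295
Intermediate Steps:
5*(Q(3, -5) - 47) = 5*(3*(1 - 5) - 47) = 5*(3*(-4) - 47) = 5*(-12 - 47) = 5*(-59) = -295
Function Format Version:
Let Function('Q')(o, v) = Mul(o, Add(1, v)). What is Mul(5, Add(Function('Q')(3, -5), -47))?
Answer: -295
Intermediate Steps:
Mul(5, Add(Function('Q')(3, -5), -47)) = Mul(5, Add(Mul(3, Add(1, -5)), -47)) = Mul(5, Add(Mul(3, -4), -47)) = Mul(5, Add(-12, -47)) = Mul(5, -59) = -295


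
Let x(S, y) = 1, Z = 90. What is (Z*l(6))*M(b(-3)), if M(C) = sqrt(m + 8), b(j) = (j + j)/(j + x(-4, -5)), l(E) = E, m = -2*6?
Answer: 1080*I ≈ 1080.0*I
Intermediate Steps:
m = -12
b(j) = 2*j/(1 + j) (b(j) = (j + j)/(j + 1) = (2*j)/(1 + j) = 2*j/(1 + j))
M(C) = 2*I (M(C) = sqrt(-12 + 8) = sqrt(-4) = 2*I)
(Z*l(6))*M(b(-3)) = (90*6)*(2*I) = 540*(2*I) = 1080*I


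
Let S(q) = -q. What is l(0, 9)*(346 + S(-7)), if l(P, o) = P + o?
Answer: 3177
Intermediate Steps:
l(0, 9)*(346 + S(-7)) = (0 + 9)*(346 - 1*(-7)) = 9*(346 + 7) = 9*353 = 3177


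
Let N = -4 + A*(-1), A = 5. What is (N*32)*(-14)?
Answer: 4032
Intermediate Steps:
N = -9 (N = -4 + 5*(-1) = -4 - 5 = -9)
(N*32)*(-14) = -9*32*(-14) = -288*(-14) = 4032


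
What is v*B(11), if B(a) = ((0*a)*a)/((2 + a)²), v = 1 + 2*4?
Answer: 0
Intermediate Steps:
v = 9 (v = 1 + 8 = 9)
B(a) = 0 (B(a) = (0*a)/(2 + a)² = 0/(2 + a)² = 0)
v*B(11) = 9*0 = 0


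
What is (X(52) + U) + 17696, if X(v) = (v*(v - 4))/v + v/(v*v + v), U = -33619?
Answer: -841374/53 ≈ -15875.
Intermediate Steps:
X(v) = -4 + v + v/(v + v²) (X(v) = (v*(-4 + v))/v + v/(v² + v) = (-4 + v) + v/(v + v²) = -4 + v + v/(v + v²))
(X(52) + U) + 17696 = ((-3 + 52² - 3*52)/(1 + 52) - 33619) + 17696 = ((-3 + 2704 - 156)/53 - 33619) + 17696 = ((1/53)*2545 - 33619) + 17696 = (2545/53 - 33619) + 17696 = -1779262/53 + 17696 = -841374/53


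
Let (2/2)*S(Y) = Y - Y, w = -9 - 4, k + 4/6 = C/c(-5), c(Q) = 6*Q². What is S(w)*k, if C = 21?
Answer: 0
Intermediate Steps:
k = -79/150 (k = -⅔ + 21/((6*(-5)²)) = -⅔ + 21/((6*25)) = -⅔ + 21/150 = -⅔ + 21*(1/150) = -⅔ + 7/50 = -79/150 ≈ -0.52667)
w = -13
S(Y) = 0 (S(Y) = Y - Y = 0)
S(w)*k = 0*(-79/150) = 0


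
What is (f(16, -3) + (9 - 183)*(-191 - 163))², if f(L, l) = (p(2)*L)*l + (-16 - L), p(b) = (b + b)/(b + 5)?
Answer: 185550731536/49 ≈ 3.7867e+9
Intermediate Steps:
p(b) = 2*b/(5 + b) (p(b) = (2*b)/(5 + b) = 2*b/(5 + b))
f(L, l) = -16 - L + 4*L*l/7 (f(L, l) = ((2*2/(5 + 2))*L)*l + (-16 - L) = ((2*2/7)*L)*l + (-16 - L) = ((2*2*(⅐))*L)*l + (-16 - L) = (4*L/7)*l + (-16 - L) = 4*L*l/7 + (-16 - L) = -16 - L + 4*L*l/7)
(f(16, -3) + (9 - 183)*(-191 - 163))² = ((-16 - 1*16 + (4/7)*16*(-3)) + (9 - 183)*(-191 - 163))² = ((-16 - 16 - 192/7) - 174*(-354))² = (-416/7 + 61596)² = (430756/7)² = 185550731536/49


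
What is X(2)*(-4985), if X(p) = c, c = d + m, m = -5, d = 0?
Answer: 24925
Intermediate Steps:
c = -5 (c = 0 - 5 = -5)
X(p) = -5
X(2)*(-4985) = -5*(-4985) = 24925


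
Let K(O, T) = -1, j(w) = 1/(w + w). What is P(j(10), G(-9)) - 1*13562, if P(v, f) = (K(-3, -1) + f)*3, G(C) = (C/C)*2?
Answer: -13559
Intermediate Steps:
j(w) = 1/(2*w)
G(C) = 2 (G(C) = 1*2 = 2)
P(v, f) = -3 + 3*f (P(v, f) = (-1 + f)*3 = -3 + 3*f)
P(j(10), G(-9)) - 1*13562 = (-3 + 3*2) - 1*13562 = (-3 + 6) - 13562 = 3 - 13562 = -13559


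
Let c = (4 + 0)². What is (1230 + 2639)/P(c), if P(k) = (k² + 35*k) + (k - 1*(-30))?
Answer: 3869/862 ≈ 4.4884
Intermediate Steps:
c = 16 (c = 4² = 16)
P(k) = 30 + k² + 36*k (P(k) = (k² + 35*k) + (k + 30) = (k² + 35*k) + (30 + k) = 30 + k² + 36*k)
(1230 + 2639)/P(c) = (1230 + 2639)/(30 + 16² + 36*16) = 3869/(30 + 256 + 576) = 3869/862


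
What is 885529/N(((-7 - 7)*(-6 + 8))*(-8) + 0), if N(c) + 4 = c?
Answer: 885529/220 ≈ 4025.1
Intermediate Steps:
N(c) = -4 + c
885529/N(((-7 - 7)*(-6 + 8))*(-8) + 0) = 885529/(-4 + (((-7 - 7)*(-6 + 8))*(-8) + 0)) = 885529/(-4 + (-14*2*(-8) + 0)) = 885529/(-4 + (-28*(-8) + 0)) = 885529/(-4 + (224 + 0)) = 885529/(-4 + 224) = 885529/220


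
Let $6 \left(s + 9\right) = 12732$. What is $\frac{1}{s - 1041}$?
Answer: $\frac{1}{1072} \approx 0.00093284$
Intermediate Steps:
$s = 2113$ ($s = -9 + \frac{1}{6} \cdot 12732 = -9 + 2122 = 2113$)
$\frac{1}{s - 1041} = \frac{1}{2113 - 1041} = \frac{1}{1072}$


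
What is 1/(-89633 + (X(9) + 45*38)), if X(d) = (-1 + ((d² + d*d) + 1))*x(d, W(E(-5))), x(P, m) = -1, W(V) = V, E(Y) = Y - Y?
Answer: -1/88085 ≈ -1.1353e-5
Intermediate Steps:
E(Y) = 0
X(d) = -2*d² (X(d) = (-1 + ((d² + d*d) + 1))*(-1) = (-1 + ((d² + d²) + 1))*(-1) = (-1 + (2*d² + 1))*(-1) = (-1 + (1 + 2*d²))*(-1) = (2*d²)*(-1) = -2*d²)
1/(-89633 + (X(9) + 45*38)) = 1/(-89633 + (-2*9² + 45*38)) = 1/(-89633 + (-2*81 + 1710)) = 1/(-89633 + (-162 + 1710)) = 1/(-89633 + 1548) = 1/(-88085) = -1/88085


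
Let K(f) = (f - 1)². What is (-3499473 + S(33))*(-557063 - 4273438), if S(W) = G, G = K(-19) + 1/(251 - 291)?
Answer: 676091029853421/40 ≈ 1.6902e+13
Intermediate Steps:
K(f) = (-1 + f)²
G = 15999/40 (G = (-1 - 19)² + 1/(251 - 291) = (-20)² + 1/(-40) = 400 - 1/40 = 15999/40 ≈ 399.98)
S(W) = 15999/40
(-3499473 + S(33))*(-557063 - 4273438) = (-3499473 + 15999/40)*(-557063 - 4273438) = -139962921/40*(-4830501) = 676091029853421/40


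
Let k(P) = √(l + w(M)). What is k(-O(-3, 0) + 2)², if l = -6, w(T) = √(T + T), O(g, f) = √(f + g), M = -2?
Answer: -6 + 2*I ≈ -6.0 + 2.0*I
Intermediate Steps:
w(T) = √2*√T (w(T) = √(2*T) = √2*√T)
k(P) = √(-6 + 2*I) (k(P) = √(-6 + √2*√(-2)) = √(-6 + √2*(I*√2)) = √(-6 + 2*I))
k(-O(-3, 0) + 2)² = (√(-6 + 2*I))² = -6 + 2*I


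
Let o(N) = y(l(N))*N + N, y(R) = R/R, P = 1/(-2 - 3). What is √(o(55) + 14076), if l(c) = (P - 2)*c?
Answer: √14186 ≈ 119.10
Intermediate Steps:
P = -⅕ (P = 1/(-5) = -⅕ ≈ -0.20000)
l(c) = -11*c/5 (l(c) = (-⅕ - 2)*c = -11*c/5)
y(R) = 1
o(N) = 2*N (o(N) = 1*N + N = N + N = 2*N)
√(o(55) + 14076) = √(2*55 + 14076) = √(110 + 14076) = √14186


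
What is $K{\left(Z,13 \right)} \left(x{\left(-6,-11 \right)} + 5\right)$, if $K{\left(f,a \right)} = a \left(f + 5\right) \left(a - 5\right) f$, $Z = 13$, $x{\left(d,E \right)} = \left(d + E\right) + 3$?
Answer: $-219024$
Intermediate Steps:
$x{\left(d,E \right)} = 3 + E + d$ ($x{\left(d,E \right)} = \left(E + d\right) + 3 = 3 + E + d$)
$K{\left(f,a \right)} = a f \left(-5 + a\right) \left(5 + f\right)$ ($K{\left(f,a \right)} = a \left(5 + f\right) \left(-5 + a\right) f = a \left(-5 + a\right) \left(5 + f\right) f = a f \left(-5 + a\right) \left(5 + f\right)$)
$K{\left(Z,13 \right)} \left(x{\left(-6,-11 \right)} + 5\right) = 13 \cdot 13 \left(-25 - 65 + 5 \cdot 13 + 13 \cdot 13\right) \left(\left(3 - 11 - 6\right) + 5\right) = 13 \cdot 13 \left(-25 - 65 + 65 + 169\right) \left(-14 + 5\right) = 13 \cdot 13 \cdot 144 \left(-9\right) = 24336 \left(-9\right) = -219024$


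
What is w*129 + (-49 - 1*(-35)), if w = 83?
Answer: 10693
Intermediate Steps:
w*129 + (-49 - 1*(-35)) = 83*129 + (-49 - 1*(-35)) = 10707 + (-49 + 35) = 10707 - 14 = 10693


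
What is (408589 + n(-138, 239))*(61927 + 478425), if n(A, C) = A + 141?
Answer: 220783504384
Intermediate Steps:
n(A, C) = 141 + A
(408589 + n(-138, 239))*(61927 + 478425) = (408589 + (141 - 138))*(61927 + 478425) = (408589 + 3)*540352 = 408592*540352 = 220783504384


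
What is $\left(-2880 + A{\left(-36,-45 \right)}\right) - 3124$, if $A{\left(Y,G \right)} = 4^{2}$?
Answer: $-5988$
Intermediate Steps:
$A{\left(Y,G \right)} = 16$
$\left(-2880 + A{\left(-36,-45 \right)}\right) - 3124 = \left(-2880 + 16\right) - 3124 = -2864 - 3124 = -5988$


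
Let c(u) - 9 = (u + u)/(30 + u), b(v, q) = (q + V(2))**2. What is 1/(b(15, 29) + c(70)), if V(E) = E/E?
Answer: 5/4552 ≈ 0.0010984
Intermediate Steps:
V(E) = 1
b(v, q) = (1 + q)**2 (b(v, q) = (q + 1)**2 = (1 + q)**2)
c(u) = 9 + 2*u/(30 + u) (c(u) = 9 + (u + u)/(30 + u) = 9 + (2*u)/(30 + u) = 9 + 2*u/(30 + u))
1/(b(15, 29) + c(70)) = 1/((1 + 29)**2 + (270 + 11*70)/(30 + 70)) = 1/(30**2 + (270 + 770)/100) = 1/(900 + (1/100)*1040) = 1/(900 + 52/5) = 1/(4552/5) = 5/4552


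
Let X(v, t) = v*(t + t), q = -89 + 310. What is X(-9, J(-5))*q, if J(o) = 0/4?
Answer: 0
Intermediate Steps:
J(o) = 0 (J(o) = 0*(¼) = 0)
q = 221
X(v, t) = 2*t*v (X(v, t) = v*(2*t) = 2*t*v)
X(-9, J(-5))*q = (2*0*(-9))*221 = 0*221 = 0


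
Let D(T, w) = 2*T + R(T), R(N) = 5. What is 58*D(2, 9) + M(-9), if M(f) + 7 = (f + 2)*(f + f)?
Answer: 641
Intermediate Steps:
D(T, w) = 5 + 2*T (D(T, w) = 2*T + 5 = 5 + 2*T)
M(f) = -7 + 2*f*(2 + f) (M(f) = -7 + (f + 2)*(f + f) = -7 + (2 + f)*(2*f) = -7 + 2*f*(2 + f))
58*D(2, 9) + M(-9) = 58*(5 + 2*2) + (-7 + 2*(-9)**2 + 4*(-9)) = 58*(5 + 4) + (-7 + 2*81 - 36) = 58*9 + (-7 + 162 - 36) = 522 + 119 = 641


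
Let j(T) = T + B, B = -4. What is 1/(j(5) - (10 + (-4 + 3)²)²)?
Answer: -1/120 ≈ -0.0083333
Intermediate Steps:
j(T) = -4 + T (j(T) = T - 4 = -4 + T)
1/(j(5) - (10 + (-4 + 3)²)²) = 1/((-4 + 5) - (10 + (-4 + 3)²)²) = 1/(1 - (10 + (-1)²)²) = 1/(1 - (10 + 1)²) = 1/(1 - 1*11²) = 1/(1 - 1*121) = 1/(1 - 121) = 1/(-120) = -1/120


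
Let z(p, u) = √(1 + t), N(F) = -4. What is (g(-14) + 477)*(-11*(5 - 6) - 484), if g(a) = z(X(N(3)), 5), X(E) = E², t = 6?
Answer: -225621 - 473*√7 ≈ -2.2687e+5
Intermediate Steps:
z(p, u) = √7 (z(p, u) = √(1 + 6) = √7)
g(a) = √7
(g(-14) + 477)*(-11*(5 - 6) - 484) = (√7 + 477)*(-11*(5 - 6) - 484) = (477 + √7)*(-11*(-1) - 484) = (477 + √7)*(11 - 484) = (477 + √7)*(-473) = -225621 - 473*√7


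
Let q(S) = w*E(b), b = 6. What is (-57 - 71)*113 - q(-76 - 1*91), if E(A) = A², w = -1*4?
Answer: -14320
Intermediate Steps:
w = -4
q(S) = -144 (q(S) = -4*6² = -4*36 = -144)
(-57 - 71)*113 - q(-76 - 1*91) = (-57 - 71)*113 - 1*(-144) = -128*113 + 144 = -14464 + 144 = -14320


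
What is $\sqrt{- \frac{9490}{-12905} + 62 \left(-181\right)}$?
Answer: $\frac{2 i \sqrt{18687784701}}{2581} \approx 105.93 i$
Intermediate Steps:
$\sqrt{- \frac{9490}{-12905} + 62 \left(-181\right)} = \sqrt{\left(-9490\right) \left(- \frac{1}{12905}\right) - 11222} = \sqrt{\frac{1898}{2581} - 11222} = \sqrt{- \frac{28962084}{2581}} = \frac{2 i \sqrt{18687784701}}{2581}$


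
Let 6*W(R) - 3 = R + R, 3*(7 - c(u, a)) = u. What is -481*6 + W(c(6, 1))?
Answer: -17303/6 ≈ -2883.8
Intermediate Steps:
c(u, a) = 7 - u/3
W(R) = ½ + R/3 (W(R) = ½ + (R + R)/6 = ½ + (2*R)/6 = ½ + R/3)
-481*6 + W(c(6, 1)) = -481*6 + (½ + (7 - ⅓*6)/3) = -2886 + (½ + (7 - 2)/3) = -2886 + (½ + (⅓)*5) = -2886 + (½ + 5/3) = -2886 + 13/6 = -17303/6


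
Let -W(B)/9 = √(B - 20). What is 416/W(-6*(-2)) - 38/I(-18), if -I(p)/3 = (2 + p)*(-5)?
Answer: 19/120 + 104*I*√2/9 ≈ 0.15833 + 16.342*I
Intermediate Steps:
I(p) = 30 + 15*p (I(p) = -3*(2 + p)*(-5) = -3*(-10 - 5*p) = 30 + 15*p)
W(B) = -9*√(-20 + B) (W(B) = -9*√(B - 20) = -9*√(-20 + B))
416/W(-6*(-2)) - 38/I(-18) = 416/((-9*√(-20 - 6*(-2)))) - 38/(30 + 15*(-18)) = 416/((-9*√(-20 + 12))) - 38/(30 - 270) = 416/((-18*I*√2)) - 38/(-240) = 416/((-18*I*√2)) - 38*(-1/240) = 416/((-18*I*√2)) + 19/120 = 416*(I*√2/36) + 19/120 = 104*I*√2/9 + 19/120 = 19/120 + 104*I*√2/9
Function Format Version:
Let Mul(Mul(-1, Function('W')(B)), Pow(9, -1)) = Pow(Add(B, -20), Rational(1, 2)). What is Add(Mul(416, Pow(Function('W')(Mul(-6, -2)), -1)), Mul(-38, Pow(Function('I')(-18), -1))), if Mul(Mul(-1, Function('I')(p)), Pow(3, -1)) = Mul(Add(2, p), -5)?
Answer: Add(Rational(19, 120), Mul(Rational(104, 9), I, Pow(2, Rational(1, 2)))) ≈ Add(0.15833, Mul(16.342, I))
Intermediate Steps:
Function('I')(p) = Add(30, Mul(15, p)) (Function('I')(p) = Mul(-3, Mul(Add(2, p), -5)) = Mul(-3, Add(-10, Mul(-5, p))) = Add(30, Mul(15, p)))
Function('W')(B) = Mul(-9, Pow(Add(-20, B), Rational(1, 2))) (Function('W')(B) = Mul(-9, Pow(Add(B, -20), Rational(1, 2))) = Mul(-9, Pow(Add(-20, B), Rational(1, 2))))
Add(Mul(416, Pow(Function('W')(Mul(-6, -2)), -1)), Mul(-38, Pow(Function('I')(-18), -1))) = Add(Mul(416, Pow(Mul(-9, Pow(Add(-20, Mul(-6, -2)), Rational(1, 2))), -1)), Mul(-38, Pow(Add(30, Mul(15, -18)), -1))) = Add(Mul(416, Pow(Mul(-9, Pow(Add(-20, 12), Rational(1, 2))), -1)), Mul(-38, Pow(Add(30, -270), -1))) = Add(Mul(416, Pow(Mul(-9, Pow(-8, Rational(1, 2))), -1)), Mul(-38, Pow(-240, -1))) = Add(Mul(416, Pow(Mul(-9, Mul(2, I, Pow(2, Rational(1, 2)))), -1)), Mul(-38, Rational(-1, 240))) = Add(Mul(416, Pow(Mul(-18, I, Pow(2, Rational(1, 2))), -1)), Rational(19, 120)) = Add(Mul(416, Mul(Rational(1, 36), I, Pow(2, Rational(1, 2)))), Rational(19, 120)) = Add(Mul(Rational(104, 9), I, Pow(2, Rational(1, 2))), Rational(19, 120)) = Add(Rational(19, 120), Mul(Rational(104, 9), I, Pow(2, Rational(1, 2))))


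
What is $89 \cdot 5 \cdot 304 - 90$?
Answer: $135190$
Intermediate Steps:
$89 \cdot 5 \cdot 304 - 90 = 445 \cdot 304 - 90 = 135280 - 90 = 135190$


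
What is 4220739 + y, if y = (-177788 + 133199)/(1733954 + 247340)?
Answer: 8362524811677/1981294 ≈ 4.2207e+6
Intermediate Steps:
y = -44589/1981294 ≈ -0.022505
4220739 + y = 4220739 - 44589/1981294 = 8362524811677/1981294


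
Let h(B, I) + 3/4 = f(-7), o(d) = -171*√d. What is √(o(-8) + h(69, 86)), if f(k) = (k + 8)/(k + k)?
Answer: √(-161 - 67032*I*√2)/14 ≈ 15.538 - 15.564*I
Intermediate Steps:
f(k) = (8 + k)/(2*k) (f(k) = (8 + k)/((2*k)) = (8 + k)*(1/(2*k)) = (8 + k)/(2*k))
h(B, I) = -23/28 (h(B, I) = -¾ + (½)*(8 - 7)/(-7) = -¾ + (½)*(-⅐)*1 = -¾ - 1/14 = -23/28)
√(o(-8) + h(69, 86)) = √(-342*I*√2 - 23/28) = √(-23/28 - 342*I*√2)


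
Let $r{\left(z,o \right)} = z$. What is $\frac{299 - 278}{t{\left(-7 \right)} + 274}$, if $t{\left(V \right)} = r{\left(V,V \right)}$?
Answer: $\frac{7}{89} \approx 0.078652$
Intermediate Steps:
$t{\left(V \right)} = V$
$\frac{299 - 278}{t{\left(-7 \right)} + 274} = \frac{299 - 278}{-7 + 274} = \frac{21}{267} = 21 \cdot \frac{1}{267} = \frac{7}{89}$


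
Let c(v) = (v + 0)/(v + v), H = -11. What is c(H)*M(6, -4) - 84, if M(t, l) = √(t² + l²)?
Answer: -84 + √13 ≈ -80.394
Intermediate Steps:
c(v) = ½ (c(v) = v/((2*v)) = v*(1/(2*v)) = ½)
M(t, l) = √(l² + t²)
c(H)*M(6, -4) - 84 = √((-4)² + 6²)/2 - 84 = √(16 + 36)/2 - 84 = √52/2 - 84 = (2*√13)/2 - 84 = √13 - 84 = -84 + √13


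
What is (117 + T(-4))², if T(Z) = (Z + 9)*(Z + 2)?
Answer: 11449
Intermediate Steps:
T(Z) = (2 + Z)*(9 + Z) (T(Z) = (9 + Z)*(2 + Z) = (2 + Z)*(9 + Z))
(117 + T(-4))² = (117 + (18 + (-4)² + 11*(-4)))² = (117 + (18 + 16 - 44))² = (117 - 10)² = 107² = 11449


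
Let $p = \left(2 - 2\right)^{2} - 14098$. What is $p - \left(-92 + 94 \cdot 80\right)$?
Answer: $-21526$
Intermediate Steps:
$p = -14098$ ($p = 0^{2} - 14098 = 0 - 14098 = -14098$)
$p - \left(-92 + 94 \cdot 80\right) = -14098 - \left(-92 + 94 \cdot 80\right) = -14098 - \left(-92 + 7520\right) = -14098 - 7428 = -21526$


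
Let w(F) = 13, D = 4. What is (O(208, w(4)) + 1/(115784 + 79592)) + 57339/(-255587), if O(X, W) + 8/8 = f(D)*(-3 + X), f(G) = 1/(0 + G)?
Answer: 2498059768151/49935565712 ≈ 50.026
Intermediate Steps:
f(G) = 1/G
O(X, W) = -7/4 + X/4 (O(X, W) = -1 + (-3 + X)/4 = -1 + (-¾ + X/4) = -7/4 + X/4)
(O(208, w(4)) + 1/(115784 + 79592)) + 57339/(-255587) = ((-7/4 + (¼)*208) + 1/(115784 + 79592)) + 57339/(-255587) = ((-7/4 + 52) + 1/195376) + 57339*(-1/255587) = (201/4 + 1/195376) - 57339/255587 = 9817645/195376 - 57339/255587 = 2498059768151/49935565712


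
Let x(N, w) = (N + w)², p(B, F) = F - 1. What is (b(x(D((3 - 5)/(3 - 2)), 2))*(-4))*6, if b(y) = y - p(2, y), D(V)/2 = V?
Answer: -24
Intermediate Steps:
D(V) = 2*V
p(B, F) = -1 + F
b(y) = 1 (b(y) = y - (-1 + y) = y + (1 - y) = 1)
(b(x(D((3 - 5)/(3 - 2)), 2))*(-4))*6 = (1*(-4))*6 = -4*6 = -24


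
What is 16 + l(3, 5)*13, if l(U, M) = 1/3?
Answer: 61/3 ≈ 20.333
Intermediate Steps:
l(U, M) = 1/3
16 + l(3, 5)*13 = 16 + (1/3)*13 = 16 + 13/3 = 61/3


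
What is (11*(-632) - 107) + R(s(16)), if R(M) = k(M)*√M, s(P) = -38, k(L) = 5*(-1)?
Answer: -7059 - 5*I*√38 ≈ -7059.0 - 30.822*I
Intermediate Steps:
k(L) = -5
R(M) = -5*√M
(11*(-632) - 107) + R(s(16)) = (11*(-632) - 107) - 5*I*√38 = (-6952 - 107) - 5*I*√38 = -7059 - 5*I*√38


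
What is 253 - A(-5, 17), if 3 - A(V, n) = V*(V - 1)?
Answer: 280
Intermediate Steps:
A(V, n) = 3 - V*(-1 + V) (A(V, n) = 3 - V*(V - 1) = 3 - V*(-1 + V))
253 - A(-5, 17) = 253 - (3 - 5 - 1*(-5)²) = 253 - (3 - 5 - 1*25) = 253 - (3 - 5 - 25) = 253 - 1*(-27) = 253 + 27 = 280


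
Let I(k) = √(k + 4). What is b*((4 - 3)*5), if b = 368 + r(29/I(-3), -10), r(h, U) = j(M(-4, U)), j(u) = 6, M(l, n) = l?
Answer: 1870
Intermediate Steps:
I(k) = √(4 + k)
r(h, U) = 6
b = 374 (b = 368 + 6 = 374)
b*((4 - 3)*5) = 374*((4 - 3)*5) = 374*(1*5) = 374*5 = 1870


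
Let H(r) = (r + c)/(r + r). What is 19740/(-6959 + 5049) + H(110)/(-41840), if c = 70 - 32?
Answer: -4542575867/439529200 ≈ -10.335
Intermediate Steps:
c = 38
H(r) = (38 + r)/(2*r) (H(r) = (r + 38)/(r + r) = (38 + r)/((2*r)) = (38 + r)*(1/(2*r)) = (38 + r)/(2*r))
19740/(-6959 + 5049) + H(110)/(-41840) = 19740/(-6959 + 5049) + ((½)*(38 + 110)/110)/(-41840) = 19740/(-1910) + ((½)*(1/110)*148)*(-1/41840) = 19740*(-1/1910) + (37/55)*(-1/41840) = -1974/191 - 37/2301200 = -4542575867/439529200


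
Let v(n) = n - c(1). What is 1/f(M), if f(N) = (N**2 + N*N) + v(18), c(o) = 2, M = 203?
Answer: 1/82434 ≈ 1.2131e-5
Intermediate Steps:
v(n) = -2 + n (v(n) = n - 1*2 = n - 2 = -2 + n)
f(N) = 16 + 2*N**2 (f(N) = (N**2 + N*N) + (-2 + 18) = (N**2 + N**2) + 16 = 2*N**2 + 16 = 16 + 2*N**2)
1/f(M) = 1/(16 + 2*203**2) = 1/(16 + 2*41209) = 1/(16 + 82418) = 1/82434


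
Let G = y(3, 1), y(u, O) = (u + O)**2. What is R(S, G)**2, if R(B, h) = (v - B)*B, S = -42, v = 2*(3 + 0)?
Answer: 4064256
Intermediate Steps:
y(u, O) = (O + u)**2
v = 6 (v = 2*3 = 6)
G = 16 (G = (1 + 3)**2 = 4**2 = 16)
R(B, h) = B*(6 - B) (R(B, h) = (6 - B)*B = B*(6 - B))
R(S, G)**2 = (-42*(6 - 1*(-42)))**2 = (-42*(6 + 42))**2 = (-42*48)**2 = (-2016)**2 = 4064256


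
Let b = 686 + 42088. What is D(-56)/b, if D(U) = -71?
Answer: -71/42774 ≈ -0.0016599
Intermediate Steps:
b = 42774
D(-56)/b = -71/42774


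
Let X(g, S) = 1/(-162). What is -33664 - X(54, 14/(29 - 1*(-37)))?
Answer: -5453567/162 ≈ -33664.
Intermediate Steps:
X(g, S) = -1/162
-33664 - X(54, 14/(29 - 1*(-37))) = -33664 - 1*(-1/162) = -33664 + 1/162 = -5453567/162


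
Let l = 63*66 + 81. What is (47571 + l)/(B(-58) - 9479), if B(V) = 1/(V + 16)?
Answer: -2176020/398119 ≈ -5.4658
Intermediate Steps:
B(V) = 1/(16 + V)
l = 4239 (l = 4158 + 81 = 4239)
(47571 + l)/(B(-58) - 9479) = (47571 + 4239)/(1/(16 - 58) - 9479) = 51810/(1/(-42) - 9479) = 51810/(-1/42 - 9479) = 51810/(-398119/42) = 51810*(-42/398119) = -2176020/398119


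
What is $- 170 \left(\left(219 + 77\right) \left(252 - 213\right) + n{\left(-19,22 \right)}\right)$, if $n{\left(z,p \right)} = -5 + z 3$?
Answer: $-1951940$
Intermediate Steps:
$n{\left(z,p \right)} = -5 + 3 z$
$- 170 \left(\left(219 + 77\right) \left(252 - 213\right) + n{\left(-19,22 \right)}\right) = - 170 \left(\left(219 + 77\right) \left(252 - 213\right) + \left(-5 + 3 \left(-19\right)\right)\right) = - 170 \left(296 \cdot 39 - 62\right) = - 170 \left(11544 - 62\right) = \left(-170\right) 11482 = -1951940$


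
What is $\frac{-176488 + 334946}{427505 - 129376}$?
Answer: $\frac{158458}{298129} \approx 0.53151$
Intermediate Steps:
$\frac{-176488 + 334946}{427505 - 129376} = \frac{158458}{298129}$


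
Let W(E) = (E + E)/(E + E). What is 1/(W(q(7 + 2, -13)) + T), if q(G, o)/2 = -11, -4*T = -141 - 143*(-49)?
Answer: -2/3431 ≈ -0.00058292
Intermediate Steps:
T = -3433/2 (T = -(-141 - 143*(-49))/4 = -(-141 + 7007)/4 = -¼*6866 = -3433/2 ≈ -1716.5)
q(G, o) = -22 (q(G, o) = 2*(-11) = -22)
W(E) = 1 (W(E) = (2*E)/((2*E)) = (2*E)*(1/(2*E)) = 1)
1/(W(q(7 + 2, -13)) + T) = 1/(1 - 3433/2) = 1/(-3431/2) = -2/3431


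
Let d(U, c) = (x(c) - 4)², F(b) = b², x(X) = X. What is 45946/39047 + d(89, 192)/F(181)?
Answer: 2885314074/1279218767 ≈ 2.2555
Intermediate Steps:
d(U, c) = (-4 + c)² (d(U, c) = (c - 4)² = (-4 + c)²)
45946/39047 + d(89, 192)/F(181) = 45946/39047 + (-4 + 192)²/(181²) = 45946*(1/39047) + 188²/32761 = 45946/39047 + 35344*(1/32761) = 45946/39047 + 35344/32761 = 2885314074/1279218767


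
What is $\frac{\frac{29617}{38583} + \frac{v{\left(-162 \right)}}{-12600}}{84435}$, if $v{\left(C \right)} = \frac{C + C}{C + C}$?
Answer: $\frac{41459513}{4560857847000} \approx 9.0903 \cdot 10^{-6}$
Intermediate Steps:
$v{\left(C \right)} = 1$ ($v{\left(C \right)} = \frac{2 C}{2 C} = 2 C \frac{1}{2 C} = 1$)
$\frac{\frac{29617}{38583} + \frac{v{\left(-162 \right)}}{-12600}}{84435} = \frac{\frac{29617}{38583} + 1 \frac{1}{-12600}}{84435} = \left(29617 \cdot \frac{1}{38583} + 1 \left(- \frac{1}{12600}\right)\right) \frac{1}{84435} = \left(\frac{29617}{38583} - \frac{1}{12600}\right) \frac{1}{84435} = \frac{41459513}{54016200} \cdot \frac{1}{84435} = \frac{41459513}{4560857847000}$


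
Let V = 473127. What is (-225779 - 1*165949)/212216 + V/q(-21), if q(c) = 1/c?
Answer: -263563487475/26527 ≈ -9.9357e+6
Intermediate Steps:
(-225779 - 1*165949)/212216 + V/q(-21) = (-225779 - 1*165949)/212216 + 473127/(1/(-21)) = (-225779 - 165949)*(1/212216) + 473127/(-1/21) = -391728*1/212216 + 473127*(-21) = -48966/26527 - 9935667 = -263563487475/26527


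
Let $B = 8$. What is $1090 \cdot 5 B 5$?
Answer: $218000$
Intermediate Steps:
$1090 \cdot 5 B 5 = 1090 \cdot 5 \cdot 8 \cdot 5 = 1090 \cdot 40 \cdot 5 = 1090 \cdot 200 = 218000$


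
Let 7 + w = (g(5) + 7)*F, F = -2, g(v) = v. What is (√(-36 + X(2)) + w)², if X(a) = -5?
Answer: (31 - I*√41)² ≈ 920.0 - 396.99*I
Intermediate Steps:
w = -31 (w = -7 + (5 + 7)*(-2) = -7 + 12*(-2) = -7 - 24 = -31)
(√(-36 + X(2)) + w)² = (√(-36 - 5) - 31)² = (√(-41) - 31)² = (I*√41 - 31)² = (-31 + I*√41)²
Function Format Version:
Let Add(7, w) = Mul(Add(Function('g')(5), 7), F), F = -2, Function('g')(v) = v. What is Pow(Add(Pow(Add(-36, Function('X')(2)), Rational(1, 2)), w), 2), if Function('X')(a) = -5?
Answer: Pow(Add(31, Mul(-1, I, Pow(41, Rational(1, 2)))), 2) ≈ Add(920.00, Mul(-396.99, I))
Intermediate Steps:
w = -31 (w = Add(-7, Mul(Add(5, 7), -2)) = Add(-7, Mul(12, -2)) = Add(-7, -24) = -31)
Pow(Add(Pow(Add(-36, Function('X')(2)), Rational(1, 2)), w), 2) = Pow(Add(Pow(Add(-36, -5), Rational(1, 2)), -31), 2) = Pow(Add(Pow(-41, Rational(1, 2)), -31), 2) = Pow(Add(Mul(I, Pow(41, Rational(1, 2))), -31), 2) = Pow(Add(-31, Mul(I, Pow(41, Rational(1, 2)))), 2)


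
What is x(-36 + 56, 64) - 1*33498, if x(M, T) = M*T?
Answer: -32218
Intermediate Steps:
x(-36 + 56, 64) - 1*33498 = (-36 + 56)*64 - 1*33498 = 20*64 - 33498 = 1280 - 33498 = -32218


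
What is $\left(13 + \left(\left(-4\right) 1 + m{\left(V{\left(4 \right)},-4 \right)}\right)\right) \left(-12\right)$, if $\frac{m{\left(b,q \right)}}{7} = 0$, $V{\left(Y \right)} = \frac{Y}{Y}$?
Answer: $-108$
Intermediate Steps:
$V{\left(Y \right)} = 1$
$m{\left(b,q \right)} = 0$ ($m{\left(b,q \right)} = 7 \cdot 0 = 0$)
$\left(13 + \left(\left(-4\right) 1 + m{\left(V{\left(4 \right)},-4 \right)}\right)\right) \left(-12\right) = \left(13 + \left(\left(-4\right) 1 + 0\right)\right) \left(-12\right) = \left(13 + \left(-4 + 0\right)\right) \left(-12\right) = \left(13 - 4\right) \left(-12\right) = 9 \left(-12\right) = -108$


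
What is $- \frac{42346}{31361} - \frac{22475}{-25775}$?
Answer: $- \frac{15465187}{32333191} \approx -0.47831$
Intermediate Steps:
$- \frac{42346}{31361} - \frac{22475}{-25775} = \left(-42346\right) \frac{1}{31361} - - \frac{899}{1031} = - \frac{42346}{31361} + \frac{899}{1031} = - \frac{15465187}{32333191}$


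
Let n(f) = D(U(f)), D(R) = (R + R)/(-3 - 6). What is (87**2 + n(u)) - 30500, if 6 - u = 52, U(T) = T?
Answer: -206287/9 ≈ -22921.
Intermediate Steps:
D(R) = -2*R/9 (D(R) = (2*R)/(-9) = (2*R)*(-1/9) = -2*R/9)
u = -46 (u = 6 - 1*52 = 6 - 52 = -46)
n(f) = -2*f/9
(87**2 + n(u)) - 30500 = (87**2 - 2/9*(-46)) - 30500 = (7569 + 92/9) - 30500 = 68213/9 - 30500 = -206287/9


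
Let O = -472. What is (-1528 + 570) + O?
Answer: -1430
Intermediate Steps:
(-1528 + 570) + O = (-1528 + 570) - 472 = -958 - 472 = -1430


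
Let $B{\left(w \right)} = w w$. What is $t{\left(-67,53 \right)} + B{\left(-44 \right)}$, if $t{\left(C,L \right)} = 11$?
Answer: $1947$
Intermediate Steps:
$B{\left(w \right)} = w^{2}$
$t{\left(-67,53 \right)} + B{\left(-44 \right)} = 11 + \left(-44\right)^{2} = 11 + 1936 = 1947$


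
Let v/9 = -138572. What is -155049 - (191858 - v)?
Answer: -1594055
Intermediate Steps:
v = -1247148 (v = 9*(-138572) = -1247148)
-155049 - (191858 - v) = -155049 - (191858 - 1*(-1247148)) = -155049 - (191858 + 1247148) = -155049 - 1*1439006 = -155049 - 1439006 = -1594055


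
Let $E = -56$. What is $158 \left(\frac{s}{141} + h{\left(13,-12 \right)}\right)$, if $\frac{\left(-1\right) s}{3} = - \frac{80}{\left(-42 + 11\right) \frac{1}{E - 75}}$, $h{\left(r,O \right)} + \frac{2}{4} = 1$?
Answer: $\frac{1770943}{1457} \approx 1215.5$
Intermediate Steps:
$h{\left(r,O \right)} = \frac{1}{2}$ ($h{\left(r,O \right)} = - \frac{1}{2} + 1 = \frac{1}{2}$)
$s = \frac{31440}{31}$ ($s = - 3 \left(- \frac{80}{\left(-42 + 11\right) \frac{1}{-56 - 75}}\right) = - 3 \left(- \frac{80}{\left(-31\right) \frac{1}{-131}}\right) = - 3 \left(- \frac{80}{\left(-31\right) \left(- \frac{1}{131}\right)}\right) = - 3 \left(- \frac{80}{\frac{31}{131}}\right) = - 3 \left(\left(-80\right) \frac{131}{31}\right) = \left(-3\right) \left(- \frac{10480}{31}\right) = \frac{31440}{31} \approx 1014.2$)
$158 \left(\frac{s}{141} + h{\left(13,-12 \right)}\right) = 158 \left(\frac{31440}{31 \cdot 141} + \frac{1}{2}\right) = 158 \left(\frac{31440}{31} \cdot \frac{1}{141} + \frac{1}{2}\right) = 158 \left(\frac{10480}{1457} + \frac{1}{2}\right) = 158 \cdot \frac{22417}{2914} = \frac{1770943}{1457}$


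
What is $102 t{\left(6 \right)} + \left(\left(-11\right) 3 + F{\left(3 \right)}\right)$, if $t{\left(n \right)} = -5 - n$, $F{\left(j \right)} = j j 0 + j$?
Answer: $-1152$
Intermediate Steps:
$F{\left(j \right)} = j$ ($F{\left(j \right)} = j^{2} \cdot 0 + j = 0 + j = j$)
$102 t{\left(6 \right)} + \left(\left(-11\right) 3 + F{\left(3 \right)}\right) = 102 \left(-5 - 6\right) + \left(\left(-11\right) 3 + 3\right) = 102 \left(-5 - 6\right) + \left(-33 + 3\right) = 102 \left(-11\right) - 30 = -1122 - 30 = -1152$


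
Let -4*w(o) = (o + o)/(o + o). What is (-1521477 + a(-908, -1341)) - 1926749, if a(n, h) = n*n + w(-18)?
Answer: -10495049/4 ≈ -2.6238e+6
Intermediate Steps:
w(o) = -¼ (w(o) = -(o + o)/(4*(o + o)) = -2*o/(4*(2*o)) = -2*o*1/(2*o)/4 = -¼*1 = -¼)
a(n, h) = -¼ + n² (a(n, h) = n*n - ¼ = n² - ¼ = -¼ + n²)
(-1521477 + a(-908, -1341)) - 1926749 = (-1521477 + (-¼ + (-908)²)) - 1926749 = (-1521477 + (-¼ + 824464)) - 1926749 = (-1521477 + 3297855/4) - 1926749 = -2788053/4 - 1926749 = -10495049/4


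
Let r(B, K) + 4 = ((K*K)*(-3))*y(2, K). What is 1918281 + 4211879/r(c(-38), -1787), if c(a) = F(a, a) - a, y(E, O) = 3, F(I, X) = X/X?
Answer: 55132015169446/28740325 ≈ 1.9183e+6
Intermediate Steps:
F(I, X) = 1
c(a) = 1 - a
r(B, K) = -4 - 9*K² (r(B, K) = -4 + ((K*K)*(-3))*3 = -4 + (K²*(-3))*3 = -4 - 3*K²*3 = -4 - 9*K²)
1918281 + 4211879/r(c(-38), -1787) = 1918281 + 4211879/(-4 - 9*(-1787)²) = 1918281 + 4211879/(-4 - 9*3193369) = 1918281 + 4211879/(-4 - 28740321) = 1918281 + 4211879/(-28740325) = 1918281 + 4211879*(-1/28740325) = 1918281 - 4211879/28740325 = 55132015169446/28740325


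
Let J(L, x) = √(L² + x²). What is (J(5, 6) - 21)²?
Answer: (21 - √61)² ≈ 173.97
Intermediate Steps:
(J(5, 6) - 21)² = (√(5² + 6²) - 21)² = (√(25 + 36) - 21)² = (√61 - 21)² = (-21 + √61)²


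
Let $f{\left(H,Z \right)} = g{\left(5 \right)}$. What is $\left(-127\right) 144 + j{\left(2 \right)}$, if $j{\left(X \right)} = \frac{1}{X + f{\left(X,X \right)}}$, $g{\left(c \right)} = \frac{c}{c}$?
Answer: $- \frac{54863}{3} \approx -18288.0$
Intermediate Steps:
$g{\left(c \right)} = 1$
$f{\left(H,Z \right)} = 1$
$j{\left(X \right)} = \frac{1}{1 + X}$ ($j{\left(X \right)} = \frac{1}{X + 1} = \frac{1}{1 + X}$)
$\left(-127\right) 144 + j{\left(2 \right)} = \left(-127\right) 144 + \frac{1}{1 + 2} = -18288 + \frac{1}{3} = - \frac{54863}{3}$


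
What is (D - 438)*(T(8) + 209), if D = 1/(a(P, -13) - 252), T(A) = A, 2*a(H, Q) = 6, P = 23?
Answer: -23666671/249 ≈ -95047.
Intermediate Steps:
a(H, Q) = 3 (a(H, Q) = (1/2)*6 = 3)
D = -1/249 (D = 1/(3 - 252) = 1/(-249) = -1/249 ≈ -0.0040161)
(D - 438)*(T(8) + 209) = (-1/249 - 438)*(8 + 209) = -109063/249*217 = -23666671/249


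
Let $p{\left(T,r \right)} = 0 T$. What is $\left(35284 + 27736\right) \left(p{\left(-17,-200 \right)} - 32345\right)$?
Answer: $-2038381900$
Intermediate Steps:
$p{\left(T,r \right)} = 0$
$\left(35284 + 27736\right) \left(p{\left(-17,-200 \right)} - 32345\right) = \left(35284 + 27736\right) \left(0 - 32345\right) = 63020 \left(0 - 32345\right) = 63020 \left(-32345\right) = -2038381900$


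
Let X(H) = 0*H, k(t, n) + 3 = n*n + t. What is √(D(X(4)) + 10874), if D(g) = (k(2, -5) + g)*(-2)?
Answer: √10826 ≈ 104.05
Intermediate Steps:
k(t, n) = -3 + t + n² (k(t, n) = -3 + (n*n + t) = -3 + (n² + t) = -3 + (t + n²) = -3 + t + n²)
X(H) = 0
D(g) = -48 - 2*g (D(g) = ((-3 + 2 + (-5)²) + g)*(-2) = ((-3 + 2 + 25) + g)*(-2) = (24 + g)*(-2) = -48 - 2*g)
√(D(X(4)) + 10874) = √((-48 - 2*0) + 10874) = √((-48 + 0) + 10874) = √(-48 + 10874) = √10826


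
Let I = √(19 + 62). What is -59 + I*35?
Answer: 256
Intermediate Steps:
I = 9 (I = √81 = 9)
-59 + I*35 = -59 + 9*35 = -59 + 315 = 256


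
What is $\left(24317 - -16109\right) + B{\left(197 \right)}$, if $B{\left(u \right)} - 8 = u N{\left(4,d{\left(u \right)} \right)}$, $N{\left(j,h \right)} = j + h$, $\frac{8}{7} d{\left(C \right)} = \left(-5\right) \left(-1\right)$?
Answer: $\frac{336671}{8} \approx 42084.0$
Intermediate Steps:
$d{\left(C \right)} = \frac{35}{8}$ ($d{\left(C \right)} = \frac{7 \left(\left(-5\right) \left(-1\right)\right)}{8} = \frac{7}{8} \cdot 5 = \frac{35}{8}$)
$N{\left(j,h \right)} = h + j$
$B{\left(u \right)} = 8 + \frac{67 u}{8}$ ($B{\left(u \right)} = 8 + u \left(\frac{35}{8} + 4\right) = 8 + u \frac{67}{8} = 8 + \frac{67 u}{8}$)
$\left(24317 - -16109\right) + B{\left(197 \right)} = \left(24317 - -16109\right) + \left(8 + \frac{67}{8} \cdot 197\right) = \left(24317 + 16109\right) + \left(8 + \frac{13199}{8}\right) = 40426 + \frac{13263}{8} = \frac{336671}{8}$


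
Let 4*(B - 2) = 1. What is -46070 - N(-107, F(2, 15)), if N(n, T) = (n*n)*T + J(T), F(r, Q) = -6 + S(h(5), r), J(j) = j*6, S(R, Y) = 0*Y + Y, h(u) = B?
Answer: -250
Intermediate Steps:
B = 9/4 (B = 2 + (¼)*1 = 2 + ¼ = 9/4 ≈ 2.2500)
h(u) = 9/4
S(R, Y) = Y (S(R, Y) = 0 + Y = Y)
J(j) = 6*j
F(r, Q) = -6 + r
N(n, T) = 6*T + T*n² (N(n, T) = (n*n)*T + 6*T = n²*T + 6*T = T*n² + 6*T = 6*T + T*n²)
-46070 - N(-107, F(2, 15)) = -46070 - (-6 + 2)*(6 + (-107)²) = -46070 - (-4)*(6 + 11449) = -46070 - (-4)*11455 = -46070 - 1*(-45820) = -46070 + 45820 = -250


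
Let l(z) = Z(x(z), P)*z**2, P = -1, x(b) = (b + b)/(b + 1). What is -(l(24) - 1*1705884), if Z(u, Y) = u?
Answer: 42619452/25 ≈ 1.7048e+6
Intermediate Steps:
x(b) = 2*b/(1 + b) (x(b) = (2*b)/(1 + b) = 2*b/(1 + b))
l(z) = 2*z**3/(1 + z) (l(z) = (2*z/(1 + z))*z**2 = 2*z**3/(1 + z))
-(l(24) - 1*1705884) = -(2*24**3/(1 + 24) - 1*1705884) = -(2*13824/25 - 1705884) = -(2*13824*(1/25) - 1705884) = -(27648/25 - 1705884) = -1*(-42619452/25) = 42619452/25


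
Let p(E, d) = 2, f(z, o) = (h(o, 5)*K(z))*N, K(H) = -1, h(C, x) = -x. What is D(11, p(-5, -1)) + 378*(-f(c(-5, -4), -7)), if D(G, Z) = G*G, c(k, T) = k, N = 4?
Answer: -7439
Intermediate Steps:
f(z, o) = 20 (f(z, o) = (-1*5*(-1))*4 = -5*(-1)*4 = 5*4 = 20)
D(G, Z) = G²
D(11, p(-5, -1)) + 378*(-f(c(-5, -4), -7)) = 11² + 378*(-1*20) = 121 + 378*(-20) = 121 - 7560 = -7439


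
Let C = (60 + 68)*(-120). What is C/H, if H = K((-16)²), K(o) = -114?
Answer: 2560/19 ≈ 134.74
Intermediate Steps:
H = -114
C = -15360 (C = 128*(-120) = -15360)
C/H = -15360/(-114) = -15360*(-1/114) = 2560/19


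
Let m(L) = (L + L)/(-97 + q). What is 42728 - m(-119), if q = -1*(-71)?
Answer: 555345/13 ≈ 42719.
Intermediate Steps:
q = 71
m(L) = -L/13 (m(L) = (L + L)/(-97 + 71) = (2*L)/(-26) = (2*L)*(-1/26) = -L/13)
42728 - m(-119) = 42728 - (-1)*(-119)/13 = 42728 - 1*119/13 = 42728 - 119/13 = 555345/13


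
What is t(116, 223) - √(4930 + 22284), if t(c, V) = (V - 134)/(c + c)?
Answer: 89/232 - √27214 ≈ -164.58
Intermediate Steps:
t(c, V) = (-134 + V)/(2*c) (t(c, V) = (-134 + V)/((2*c)) = (-134 + V)*(1/(2*c)) = (-134 + V)/(2*c))
t(116, 223) - √(4930 + 22284) = (½)*(-134 + 223)/116 - √(4930 + 22284) = (½)*(1/116)*89 - √27214 = 89/232 - √27214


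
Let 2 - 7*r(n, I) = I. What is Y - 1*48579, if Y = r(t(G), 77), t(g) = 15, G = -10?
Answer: -340128/7 ≈ -48590.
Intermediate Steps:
r(n, I) = 2/7 - I/7
Y = -75/7 (Y = 2/7 - ⅐*77 = 2/7 - 11 = -75/7 ≈ -10.714)
Y - 1*48579 = -75/7 - 1*48579 = -75/7 - 48579 = -340128/7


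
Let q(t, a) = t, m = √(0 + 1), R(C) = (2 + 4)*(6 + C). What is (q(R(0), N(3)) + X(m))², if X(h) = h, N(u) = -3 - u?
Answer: 1369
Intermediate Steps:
R(C) = 36 + 6*C (R(C) = 6*(6 + C) = 36 + 6*C)
m = 1 (m = √1 = 1)
(q(R(0), N(3)) + X(m))² = ((36 + 6*0) + 1)² = ((36 + 0) + 1)² = (36 + 1)² = 37² = 1369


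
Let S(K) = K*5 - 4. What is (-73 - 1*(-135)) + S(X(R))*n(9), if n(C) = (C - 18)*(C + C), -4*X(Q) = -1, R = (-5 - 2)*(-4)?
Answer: 1015/2 ≈ 507.50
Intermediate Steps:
R = 28 (R = -7*(-4) = 28)
X(Q) = ¼ (X(Q) = -¼*(-1) = ¼)
n(C) = 2*C*(-18 + C) (n(C) = (-18 + C)*(2*C) = 2*C*(-18 + C))
S(K) = -4 + 5*K (S(K) = 5*K - 4 = -4 + 5*K)
(-73 - 1*(-135)) + S(X(R))*n(9) = (-73 - 1*(-135)) + (-4 + 5*(¼))*(2*9*(-18 + 9)) = (-73 + 135) + (-4 + 5/4)*(2*9*(-9)) = 62 - 11/4*(-162) = 62 + 891/2 = 1015/2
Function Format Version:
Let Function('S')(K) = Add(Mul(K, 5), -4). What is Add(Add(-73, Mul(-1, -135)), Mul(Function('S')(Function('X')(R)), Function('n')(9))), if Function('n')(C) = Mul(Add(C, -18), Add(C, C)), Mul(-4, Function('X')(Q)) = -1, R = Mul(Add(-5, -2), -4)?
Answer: Rational(1015, 2) ≈ 507.50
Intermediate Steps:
R = 28 (R = Mul(-7, -4) = 28)
Function('X')(Q) = Rational(1, 4) (Function('X')(Q) = Mul(Rational(-1, 4), -1) = Rational(1, 4))
Function('n')(C) = Mul(2, C, Add(-18, C)) (Function('n')(C) = Mul(Add(-18, C), Mul(2, C)) = Mul(2, C, Add(-18, C)))
Function('S')(K) = Add(-4, Mul(5, K)) (Function('S')(K) = Add(Mul(5, K), -4) = Add(-4, Mul(5, K)))
Add(Add(-73, Mul(-1, -135)), Mul(Function('S')(Function('X')(R)), Function('n')(9))) = Add(Add(-73, Mul(-1, -135)), Mul(Add(-4, Mul(5, Rational(1, 4))), Mul(2, 9, Add(-18, 9)))) = Add(Add(-73, 135), Mul(Add(-4, Rational(5, 4)), Mul(2, 9, -9))) = Add(62, Mul(Rational(-11, 4), -162)) = Add(62, Rational(891, 2)) = Rational(1015, 2)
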